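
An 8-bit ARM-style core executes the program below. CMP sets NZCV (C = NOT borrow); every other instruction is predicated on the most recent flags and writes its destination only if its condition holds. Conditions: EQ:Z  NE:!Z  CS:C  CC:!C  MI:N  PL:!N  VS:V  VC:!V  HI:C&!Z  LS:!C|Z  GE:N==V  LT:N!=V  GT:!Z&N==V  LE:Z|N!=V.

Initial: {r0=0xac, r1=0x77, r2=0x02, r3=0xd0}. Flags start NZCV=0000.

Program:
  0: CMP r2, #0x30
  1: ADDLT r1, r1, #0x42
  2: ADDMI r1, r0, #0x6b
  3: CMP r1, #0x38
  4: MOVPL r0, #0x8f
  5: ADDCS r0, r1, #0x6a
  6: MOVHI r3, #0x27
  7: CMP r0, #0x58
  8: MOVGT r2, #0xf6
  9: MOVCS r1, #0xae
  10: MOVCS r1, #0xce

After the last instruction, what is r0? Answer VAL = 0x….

[0] flags=1000 → (cmp)
[1] flags=1000 LT?T → r1=0xb9
[2] flags=1000 MI?T → r1=0x17
[3] flags=1000 → (cmp)
[4] flags=1000 PL?F → skip
[5] flags=1000 CS?F → skip
[6] flags=1000 HI?F → skip
[7] flags=0011 → (cmp)
[8] flags=0011 GT?F → skip
[9] flags=0011 CS?T → r1=0xae
[10] flags=0011 CS?T → r1=0xce

VAL = 0xac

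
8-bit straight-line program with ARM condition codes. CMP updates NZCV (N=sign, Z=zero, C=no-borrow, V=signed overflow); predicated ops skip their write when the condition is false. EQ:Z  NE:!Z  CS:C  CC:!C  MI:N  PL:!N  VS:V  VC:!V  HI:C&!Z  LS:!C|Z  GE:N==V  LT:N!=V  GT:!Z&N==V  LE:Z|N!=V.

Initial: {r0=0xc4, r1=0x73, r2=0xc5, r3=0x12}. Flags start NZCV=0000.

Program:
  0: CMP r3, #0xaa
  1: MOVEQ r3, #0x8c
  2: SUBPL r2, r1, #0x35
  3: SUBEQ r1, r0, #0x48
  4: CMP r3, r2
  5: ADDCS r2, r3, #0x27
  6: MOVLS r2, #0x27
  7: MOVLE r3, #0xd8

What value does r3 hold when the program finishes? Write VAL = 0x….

[0] flags=0000 → (cmp)
[1] flags=0000 EQ?F → skip
[2] flags=0000 PL?T → r2=0x3e
[3] flags=0000 EQ?F → skip
[4] flags=1000 → (cmp)
[5] flags=1000 CS?F → skip
[6] flags=1000 LS?T → r2=0x27
[7] flags=1000 LE?T → r3=0xd8

VAL = 0xd8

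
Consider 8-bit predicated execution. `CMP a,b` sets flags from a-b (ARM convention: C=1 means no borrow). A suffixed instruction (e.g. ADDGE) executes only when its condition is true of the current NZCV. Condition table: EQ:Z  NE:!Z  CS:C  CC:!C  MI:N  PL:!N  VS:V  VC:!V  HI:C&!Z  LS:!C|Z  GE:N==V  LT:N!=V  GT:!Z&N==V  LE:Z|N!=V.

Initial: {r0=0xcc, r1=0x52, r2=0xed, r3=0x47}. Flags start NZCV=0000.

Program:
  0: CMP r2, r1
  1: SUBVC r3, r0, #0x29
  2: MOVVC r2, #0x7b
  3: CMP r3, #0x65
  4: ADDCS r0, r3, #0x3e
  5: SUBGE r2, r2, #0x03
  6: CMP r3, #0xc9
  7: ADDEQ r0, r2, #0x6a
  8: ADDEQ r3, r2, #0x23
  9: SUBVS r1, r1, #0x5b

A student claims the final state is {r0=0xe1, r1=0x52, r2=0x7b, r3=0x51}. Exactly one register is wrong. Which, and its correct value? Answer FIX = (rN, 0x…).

FIX = (r3, 0xa3)

0: ✓ CMP  NZCV=1010
1: ✓ SUBVC  r3←0xa3
2: ✓ MOVVC  r2←0x7b
3: ✓ CMP  NZCV=0011
4: ✓ ADDCS  r0←0xe1
5: · SUBGE
6: ✓ CMP  NZCV=1000
7: · ADDEQ
8: · ADDEQ
9: · SUBVS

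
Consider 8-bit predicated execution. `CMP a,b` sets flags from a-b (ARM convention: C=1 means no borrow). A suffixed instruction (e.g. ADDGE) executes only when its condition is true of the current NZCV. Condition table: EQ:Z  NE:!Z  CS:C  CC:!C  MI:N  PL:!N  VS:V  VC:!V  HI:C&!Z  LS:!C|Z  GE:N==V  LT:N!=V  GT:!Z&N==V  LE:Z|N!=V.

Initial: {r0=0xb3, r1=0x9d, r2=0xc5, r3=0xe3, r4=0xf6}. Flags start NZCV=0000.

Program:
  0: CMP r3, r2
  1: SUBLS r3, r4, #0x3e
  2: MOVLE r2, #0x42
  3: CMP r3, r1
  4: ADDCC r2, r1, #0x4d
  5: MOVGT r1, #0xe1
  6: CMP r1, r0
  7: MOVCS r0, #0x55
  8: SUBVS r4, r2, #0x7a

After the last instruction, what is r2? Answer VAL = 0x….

VAL = 0xc5

[0] flags=0010 → (cmp)
[1] flags=0010 LS?F → skip
[2] flags=0010 LE?F → skip
[3] flags=0010 → (cmp)
[4] flags=0010 CC?F → skip
[5] flags=0010 GT?T → r1=0xe1
[6] flags=0010 → (cmp)
[7] flags=0010 CS?T → r0=0x55
[8] flags=0010 VS?F → skip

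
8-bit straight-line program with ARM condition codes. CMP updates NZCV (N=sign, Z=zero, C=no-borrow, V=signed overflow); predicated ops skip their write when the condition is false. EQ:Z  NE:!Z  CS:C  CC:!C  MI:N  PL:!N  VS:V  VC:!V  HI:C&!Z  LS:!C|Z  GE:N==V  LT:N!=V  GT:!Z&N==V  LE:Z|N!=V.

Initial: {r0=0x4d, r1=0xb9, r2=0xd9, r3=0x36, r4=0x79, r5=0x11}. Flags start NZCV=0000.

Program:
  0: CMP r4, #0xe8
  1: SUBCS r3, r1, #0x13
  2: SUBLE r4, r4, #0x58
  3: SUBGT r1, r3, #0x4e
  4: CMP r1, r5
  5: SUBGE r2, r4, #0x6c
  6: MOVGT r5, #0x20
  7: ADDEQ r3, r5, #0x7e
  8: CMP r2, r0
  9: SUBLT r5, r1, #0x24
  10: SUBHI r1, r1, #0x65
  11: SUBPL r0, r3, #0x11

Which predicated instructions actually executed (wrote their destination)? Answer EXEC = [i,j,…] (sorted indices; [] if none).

EXEC = [3,9,10]

[0] flags=1001 → (cmp)
[1] flags=1001 CS?F → skip
[2] flags=1001 LE?F → skip
[3] flags=1001 GT?T → r1=0xe8
[4] flags=1010 → (cmp)
[5] flags=1010 GE?F → skip
[6] flags=1010 GT?F → skip
[7] flags=1010 EQ?F → skip
[8] flags=1010 → (cmp)
[9] flags=1010 LT?T → r5=0xc4
[10] flags=1010 HI?T → r1=0x83
[11] flags=1010 PL?F → skip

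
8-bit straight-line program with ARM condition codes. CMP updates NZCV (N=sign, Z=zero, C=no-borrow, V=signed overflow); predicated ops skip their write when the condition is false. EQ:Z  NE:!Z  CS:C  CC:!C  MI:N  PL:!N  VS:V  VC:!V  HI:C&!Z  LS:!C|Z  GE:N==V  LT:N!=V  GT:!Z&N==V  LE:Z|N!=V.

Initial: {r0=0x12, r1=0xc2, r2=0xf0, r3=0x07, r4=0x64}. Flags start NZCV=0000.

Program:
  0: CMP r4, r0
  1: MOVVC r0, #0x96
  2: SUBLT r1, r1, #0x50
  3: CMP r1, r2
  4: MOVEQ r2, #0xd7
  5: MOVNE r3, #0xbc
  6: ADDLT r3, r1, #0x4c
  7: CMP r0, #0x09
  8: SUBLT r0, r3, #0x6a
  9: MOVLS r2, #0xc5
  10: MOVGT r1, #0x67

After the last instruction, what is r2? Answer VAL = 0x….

VAL = 0xf0

[0] flags=0010 → (cmp)
[1] flags=0010 VC?T → r0=0x96
[2] flags=0010 LT?F → skip
[3] flags=1000 → (cmp)
[4] flags=1000 EQ?F → skip
[5] flags=1000 NE?T → r3=0xbc
[6] flags=1000 LT?T → r3=0x0e
[7] flags=1010 → (cmp)
[8] flags=1010 LT?T → r0=0xa4
[9] flags=1010 LS?F → skip
[10] flags=1010 GT?F → skip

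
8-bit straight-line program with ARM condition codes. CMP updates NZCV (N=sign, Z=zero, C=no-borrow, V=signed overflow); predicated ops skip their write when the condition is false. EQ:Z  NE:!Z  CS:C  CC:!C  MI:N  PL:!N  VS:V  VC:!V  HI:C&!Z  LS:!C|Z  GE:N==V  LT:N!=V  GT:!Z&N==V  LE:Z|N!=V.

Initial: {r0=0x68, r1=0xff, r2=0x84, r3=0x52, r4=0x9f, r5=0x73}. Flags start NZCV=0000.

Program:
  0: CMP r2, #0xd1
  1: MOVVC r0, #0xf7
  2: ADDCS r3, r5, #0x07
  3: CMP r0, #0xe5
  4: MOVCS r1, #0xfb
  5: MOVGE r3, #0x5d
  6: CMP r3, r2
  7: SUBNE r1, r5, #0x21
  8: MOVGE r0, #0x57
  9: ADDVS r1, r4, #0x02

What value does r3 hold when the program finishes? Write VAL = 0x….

VAL = 0x5d

[0] flags=1000 → (cmp)
[1] flags=1000 VC?T → r0=0xf7
[2] flags=1000 CS?F → skip
[3] flags=0010 → (cmp)
[4] flags=0010 CS?T → r1=0xfb
[5] flags=0010 GE?T → r3=0x5d
[6] flags=1001 → (cmp)
[7] flags=1001 NE?T → r1=0x52
[8] flags=1001 GE?T → r0=0x57
[9] flags=1001 VS?T → r1=0xa1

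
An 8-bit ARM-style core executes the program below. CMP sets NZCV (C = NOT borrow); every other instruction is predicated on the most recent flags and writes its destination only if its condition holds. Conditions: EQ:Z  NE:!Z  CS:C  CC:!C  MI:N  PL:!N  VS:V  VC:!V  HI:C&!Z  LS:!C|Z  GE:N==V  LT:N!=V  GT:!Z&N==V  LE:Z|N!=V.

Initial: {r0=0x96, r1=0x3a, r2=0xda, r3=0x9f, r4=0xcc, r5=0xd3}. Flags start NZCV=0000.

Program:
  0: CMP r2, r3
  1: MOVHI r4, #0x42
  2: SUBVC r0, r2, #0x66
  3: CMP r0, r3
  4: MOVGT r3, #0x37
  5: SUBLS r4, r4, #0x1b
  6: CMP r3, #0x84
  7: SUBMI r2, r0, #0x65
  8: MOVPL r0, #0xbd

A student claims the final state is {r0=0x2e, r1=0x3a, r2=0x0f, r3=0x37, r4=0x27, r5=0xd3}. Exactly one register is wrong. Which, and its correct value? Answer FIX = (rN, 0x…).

FIX = (r0, 0x74)

[0] flags=0010 → (cmp)
[1] flags=0010 HI?T → r4=0x42
[2] flags=0010 VC?T → r0=0x74
[3] flags=1001 → (cmp)
[4] flags=1001 GT?T → r3=0x37
[5] flags=1001 LS?T → r4=0x27
[6] flags=1001 → (cmp)
[7] flags=1001 MI?T → r2=0x0f
[8] flags=1001 PL?F → skip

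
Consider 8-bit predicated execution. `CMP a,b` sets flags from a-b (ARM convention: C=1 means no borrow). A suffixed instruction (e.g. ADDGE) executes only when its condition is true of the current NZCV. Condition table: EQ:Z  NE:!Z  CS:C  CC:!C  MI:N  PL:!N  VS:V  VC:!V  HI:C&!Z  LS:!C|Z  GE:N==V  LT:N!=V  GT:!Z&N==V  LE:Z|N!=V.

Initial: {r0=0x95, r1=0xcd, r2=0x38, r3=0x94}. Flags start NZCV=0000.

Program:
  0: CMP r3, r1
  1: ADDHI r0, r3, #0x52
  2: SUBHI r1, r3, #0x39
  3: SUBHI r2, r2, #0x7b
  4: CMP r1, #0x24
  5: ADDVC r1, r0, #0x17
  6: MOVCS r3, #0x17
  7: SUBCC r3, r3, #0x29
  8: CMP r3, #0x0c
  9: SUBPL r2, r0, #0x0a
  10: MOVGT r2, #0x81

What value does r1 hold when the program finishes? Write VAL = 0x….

VAL = 0xac

0: ✓ CMP  NZCV=1000
1: · ADDHI
2: · SUBHI
3: · SUBHI
4: ✓ CMP  NZCV=1010
5: ✓ ADDVC  r1←0xac
6: ✓ MOVCS  r3←0x17
7: · SUBCC
8: ✓ CMP  NZCV=0010
9: ✓ SUBPL  r2←0x8b
10: ✓ MOVGT  r2←0x81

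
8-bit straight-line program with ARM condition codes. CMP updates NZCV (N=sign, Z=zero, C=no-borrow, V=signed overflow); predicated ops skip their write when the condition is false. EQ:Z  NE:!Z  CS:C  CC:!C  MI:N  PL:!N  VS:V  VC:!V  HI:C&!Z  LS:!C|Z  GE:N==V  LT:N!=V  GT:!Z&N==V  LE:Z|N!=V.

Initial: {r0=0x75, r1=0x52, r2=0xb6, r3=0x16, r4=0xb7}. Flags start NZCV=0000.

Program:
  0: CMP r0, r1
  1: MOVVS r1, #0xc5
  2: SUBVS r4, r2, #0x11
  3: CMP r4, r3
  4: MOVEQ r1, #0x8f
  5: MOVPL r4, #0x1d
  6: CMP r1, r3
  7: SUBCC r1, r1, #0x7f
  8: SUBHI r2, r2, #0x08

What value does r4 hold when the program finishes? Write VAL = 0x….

[0] flags=0010 → (cmp)
[1] flags=0010 VS?F → skip
[2] flags=0010 VS?F → skip
[3] flags=1010 → (cmp)
[4] flags=1010 EQ?F → skip
[5] flags=1010 PL?F → skip
[6] flags=0010 → (cmp)
[7] flags=0010 CC?F → skip
[8] flags=0010 HI?T → r2=0xae

VAL = 0xb7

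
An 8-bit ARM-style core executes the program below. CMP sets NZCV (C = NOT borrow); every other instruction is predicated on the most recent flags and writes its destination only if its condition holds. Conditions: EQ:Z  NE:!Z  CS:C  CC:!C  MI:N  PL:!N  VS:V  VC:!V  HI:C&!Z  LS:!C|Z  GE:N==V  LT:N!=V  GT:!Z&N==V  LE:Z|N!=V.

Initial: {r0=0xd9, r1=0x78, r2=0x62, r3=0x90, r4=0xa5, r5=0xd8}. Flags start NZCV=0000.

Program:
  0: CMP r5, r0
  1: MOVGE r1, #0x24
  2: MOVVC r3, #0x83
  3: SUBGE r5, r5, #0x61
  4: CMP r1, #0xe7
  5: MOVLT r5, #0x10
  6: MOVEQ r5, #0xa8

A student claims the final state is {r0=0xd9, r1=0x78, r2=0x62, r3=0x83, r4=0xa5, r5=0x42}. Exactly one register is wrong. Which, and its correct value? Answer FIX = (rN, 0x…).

0: ✓ CMP  NZCV=1000
1: · MOVGE
2: ✓ MOVVC  r3←0x83
3: · SUBGE
4: ✓ CMP  NZCV=1001
5: · MOVLT
6: · MOVEQ

FIX = (r5, 0xd8)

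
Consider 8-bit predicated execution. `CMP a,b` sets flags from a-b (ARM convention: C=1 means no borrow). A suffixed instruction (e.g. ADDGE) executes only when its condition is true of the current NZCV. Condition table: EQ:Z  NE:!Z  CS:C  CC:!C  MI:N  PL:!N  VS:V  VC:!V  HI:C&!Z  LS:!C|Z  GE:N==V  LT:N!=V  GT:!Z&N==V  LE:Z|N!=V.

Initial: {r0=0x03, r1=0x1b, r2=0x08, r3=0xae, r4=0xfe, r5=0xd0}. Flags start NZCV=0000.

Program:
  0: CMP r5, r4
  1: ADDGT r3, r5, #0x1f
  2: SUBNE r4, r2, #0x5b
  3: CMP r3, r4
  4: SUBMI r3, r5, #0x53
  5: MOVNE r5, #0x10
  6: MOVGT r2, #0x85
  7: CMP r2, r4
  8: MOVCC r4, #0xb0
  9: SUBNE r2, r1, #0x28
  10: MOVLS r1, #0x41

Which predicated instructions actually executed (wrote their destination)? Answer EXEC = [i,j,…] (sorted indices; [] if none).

EXEC = [2,5,6,8,9,10]

[0] flags=1000 → (cmp)
[1] flags=1000 GT?F → skip
[2] flags=1000 NE?T → r4=0xad
[3] flags=0010 → (cmp)
[4] flags=0010 MI?F → skip
[5] flags=0010 NE?T → r5=0x10
[6] flags=0010 GT?T → r2=0x85
[7] flags=1000 → (cmp)
[8] flags=1000 CC?T → r4=0xb0
[9] flags=1000 NE?T → r2=0xf3
[10] flags=1000 LS?T → r1=0x41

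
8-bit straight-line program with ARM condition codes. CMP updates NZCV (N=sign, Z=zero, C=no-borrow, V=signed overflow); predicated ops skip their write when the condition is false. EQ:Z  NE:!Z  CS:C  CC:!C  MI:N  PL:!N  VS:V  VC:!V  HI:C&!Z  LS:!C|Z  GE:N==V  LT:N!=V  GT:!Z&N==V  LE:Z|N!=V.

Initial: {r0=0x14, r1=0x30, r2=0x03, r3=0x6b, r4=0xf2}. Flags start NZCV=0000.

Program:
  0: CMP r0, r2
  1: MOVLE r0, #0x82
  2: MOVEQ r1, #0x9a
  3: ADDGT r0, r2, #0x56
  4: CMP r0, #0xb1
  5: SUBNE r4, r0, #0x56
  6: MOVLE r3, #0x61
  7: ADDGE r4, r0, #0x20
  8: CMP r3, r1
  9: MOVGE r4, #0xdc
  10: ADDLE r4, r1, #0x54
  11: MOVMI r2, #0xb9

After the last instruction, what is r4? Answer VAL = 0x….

VAL = 0xdc

0: ✓ CMP  NZCV=0010
1: · MOVLE
2: · MOVEQ
3: ✓ ADDGT  r0←0x59
4: ✓ CMP  NZCV=1001
5: ✓ SUBNE  r4←0x03
6: · MOVLE
7: ✓ ADDGE  r4←0x79
8: ✓ CMP  NZCV=0010
9: ✓ MOVGE  r4←0xdc
10: · ADDLE
11: · MOVMI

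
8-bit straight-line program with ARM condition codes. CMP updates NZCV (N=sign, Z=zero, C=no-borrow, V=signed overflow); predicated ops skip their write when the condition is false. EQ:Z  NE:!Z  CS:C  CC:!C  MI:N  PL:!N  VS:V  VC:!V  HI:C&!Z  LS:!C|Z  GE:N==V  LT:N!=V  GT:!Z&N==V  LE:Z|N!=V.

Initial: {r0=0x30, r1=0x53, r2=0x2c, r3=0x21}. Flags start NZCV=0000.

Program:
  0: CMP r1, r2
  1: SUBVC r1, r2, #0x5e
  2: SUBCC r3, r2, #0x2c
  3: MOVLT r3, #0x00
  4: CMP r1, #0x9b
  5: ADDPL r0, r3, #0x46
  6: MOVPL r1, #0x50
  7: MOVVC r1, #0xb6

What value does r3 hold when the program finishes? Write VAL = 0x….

VAL = 0x21

0: ✓ CMP  NZCV=0010
1: ✓ SUBVC  r1←0xce
2: · SUBCC
3: · MOVLT
4: ✓ CMP  NZCV=0010
5: ✓ ADDPL  r0←0x67
6: ✓ MOVPL  r1←0x50
7: ✓ MOVVC  r1←0xb6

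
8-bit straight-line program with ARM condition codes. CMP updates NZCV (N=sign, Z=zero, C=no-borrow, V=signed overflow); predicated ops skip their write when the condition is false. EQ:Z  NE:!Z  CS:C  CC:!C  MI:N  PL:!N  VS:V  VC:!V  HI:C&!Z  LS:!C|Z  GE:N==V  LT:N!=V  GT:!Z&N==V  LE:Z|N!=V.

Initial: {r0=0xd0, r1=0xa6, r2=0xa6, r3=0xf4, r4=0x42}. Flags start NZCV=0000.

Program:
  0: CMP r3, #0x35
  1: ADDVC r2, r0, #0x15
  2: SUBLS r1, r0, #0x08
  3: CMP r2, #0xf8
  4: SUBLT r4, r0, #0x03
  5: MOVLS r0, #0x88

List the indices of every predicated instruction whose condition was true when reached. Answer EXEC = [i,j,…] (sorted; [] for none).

EXEC = [1,4,5]

[0] flags=1010 → (cmp)
[1] flags=1010 VC?T → r2=0xe5
[2] flags=1010 LS?F → skip
[3] flags=1000 → (cmp)
[4] flags=1000 LT?T → r4=0xcd
[5] flags=1000 LS?T → r0=0x88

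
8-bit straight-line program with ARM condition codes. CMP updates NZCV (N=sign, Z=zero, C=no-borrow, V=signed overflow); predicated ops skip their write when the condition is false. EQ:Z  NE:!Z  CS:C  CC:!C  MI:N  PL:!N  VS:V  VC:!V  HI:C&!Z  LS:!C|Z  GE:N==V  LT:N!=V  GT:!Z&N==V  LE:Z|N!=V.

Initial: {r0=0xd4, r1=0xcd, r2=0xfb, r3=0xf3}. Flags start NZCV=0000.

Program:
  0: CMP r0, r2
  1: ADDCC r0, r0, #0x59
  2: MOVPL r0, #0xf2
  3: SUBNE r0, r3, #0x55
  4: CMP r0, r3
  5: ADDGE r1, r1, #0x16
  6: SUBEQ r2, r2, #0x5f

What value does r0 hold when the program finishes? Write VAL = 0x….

VAL = 0x9e

[0] flags=1000 → (cmp)
[1] flags=1000 CC?T → r0=0x2d
[2] flags=1000 PL?F → skip
[3] flags=1000 NE?T → r0=0x9e
[4] flags=1000 → (cmp)
[5] flags=1000 GE?F → skip
[6] flags=1000 EQ?F → skip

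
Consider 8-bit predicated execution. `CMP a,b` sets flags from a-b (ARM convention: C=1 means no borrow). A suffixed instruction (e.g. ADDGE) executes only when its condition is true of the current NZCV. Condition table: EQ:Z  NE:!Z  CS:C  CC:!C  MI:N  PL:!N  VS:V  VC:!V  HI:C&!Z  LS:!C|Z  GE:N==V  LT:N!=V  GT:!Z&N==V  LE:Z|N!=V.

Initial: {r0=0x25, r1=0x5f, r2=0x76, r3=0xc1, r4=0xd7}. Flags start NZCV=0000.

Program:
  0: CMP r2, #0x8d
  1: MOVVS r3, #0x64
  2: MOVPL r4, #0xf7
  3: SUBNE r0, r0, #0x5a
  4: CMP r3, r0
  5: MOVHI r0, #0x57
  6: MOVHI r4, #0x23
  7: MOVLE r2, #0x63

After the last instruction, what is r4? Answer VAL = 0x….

[0] flags=1001 → (cmp)
[1] flags=1001 VS?T → r3=0x64
[2] flags=1001 PL?F → skip
[3] flags=1001 NE?T → r0=0xcb
[4] flags=1001 → (cmp)
[5] flags=1001 HI?F → skip
[6] flags=1001 HI?F → skip
[7] flags=1001 LE?F → skip

VAL = 0xd7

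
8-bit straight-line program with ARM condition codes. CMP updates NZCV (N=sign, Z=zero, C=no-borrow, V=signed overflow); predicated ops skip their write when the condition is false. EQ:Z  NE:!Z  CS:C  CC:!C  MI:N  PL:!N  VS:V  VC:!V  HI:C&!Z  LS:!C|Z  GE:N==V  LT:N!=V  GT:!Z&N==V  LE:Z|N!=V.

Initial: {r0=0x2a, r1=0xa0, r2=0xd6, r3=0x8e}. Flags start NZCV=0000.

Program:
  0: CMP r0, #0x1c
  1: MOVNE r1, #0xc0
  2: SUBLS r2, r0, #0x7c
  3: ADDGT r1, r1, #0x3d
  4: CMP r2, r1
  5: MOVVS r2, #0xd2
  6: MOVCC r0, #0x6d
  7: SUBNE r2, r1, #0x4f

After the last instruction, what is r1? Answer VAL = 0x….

0: ✓ CMP  NZCV=0010
1: ✓ MOVNE  r1←0xc0
2: · SUBLS
3: ✓ ADDGT  r1←0xfd
4: ✓ CMP  NZCV=1000
5: · MOVVS
6: ✓ MOVCC  r0←0x6d
7: ✓ SUBNE  r2←0xae

VAL = 0xfd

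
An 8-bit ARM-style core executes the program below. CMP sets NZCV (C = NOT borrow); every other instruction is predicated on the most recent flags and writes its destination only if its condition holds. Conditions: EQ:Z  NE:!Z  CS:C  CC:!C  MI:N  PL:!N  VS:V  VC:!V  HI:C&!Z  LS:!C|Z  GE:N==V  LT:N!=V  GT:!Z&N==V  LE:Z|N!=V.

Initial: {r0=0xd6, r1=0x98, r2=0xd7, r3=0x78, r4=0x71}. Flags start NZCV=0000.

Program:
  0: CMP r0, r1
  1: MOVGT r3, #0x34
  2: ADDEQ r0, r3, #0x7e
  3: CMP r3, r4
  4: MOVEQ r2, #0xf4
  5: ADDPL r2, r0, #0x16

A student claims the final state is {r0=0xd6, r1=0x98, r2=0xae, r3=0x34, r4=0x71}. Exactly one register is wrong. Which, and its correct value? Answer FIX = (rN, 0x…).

[0] flags=0010 → (cmp)
[1] flags=0010 GT?T → r3=0x34
[2] flags=0010 EQ?F → skip
[3] flags=1000 → (cmp)
[4] flags=1000 EQ?F → skip
[5] flags=1000 PL?F → skip

FIX = (r2, 0xd7)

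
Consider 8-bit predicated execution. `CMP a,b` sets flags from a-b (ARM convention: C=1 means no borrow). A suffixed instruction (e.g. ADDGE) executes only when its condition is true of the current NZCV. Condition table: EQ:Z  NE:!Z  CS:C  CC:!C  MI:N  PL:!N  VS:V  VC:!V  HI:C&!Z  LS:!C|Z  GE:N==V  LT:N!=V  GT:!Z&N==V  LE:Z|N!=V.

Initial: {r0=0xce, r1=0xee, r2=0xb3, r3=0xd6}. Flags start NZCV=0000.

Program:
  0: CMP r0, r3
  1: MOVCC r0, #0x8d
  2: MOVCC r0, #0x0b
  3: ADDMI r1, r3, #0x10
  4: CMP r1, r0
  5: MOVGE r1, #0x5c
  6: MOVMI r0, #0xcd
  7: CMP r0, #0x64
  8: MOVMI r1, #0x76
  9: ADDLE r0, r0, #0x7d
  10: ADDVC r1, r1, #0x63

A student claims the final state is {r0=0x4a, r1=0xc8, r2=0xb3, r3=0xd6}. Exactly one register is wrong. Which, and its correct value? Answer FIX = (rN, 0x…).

0: ✓ CMP  NZCV=1000
1: ✓ MOVCC  r0←0x8d
2: ✓ MOVCC  r0←0x0b
3: ✓ ADDMI  r1←0xe6
4: ✓ CMP  NZCV=1010
5: · MOVGE
6: ✓ MOVMI  r0←0xcd
7: ✓ CMP  NZCV=0011
8: · MOVMI
9: ✓ ADDLE  r0←0x4a
10: · ADDVC

FIX = (r1, 0xe6)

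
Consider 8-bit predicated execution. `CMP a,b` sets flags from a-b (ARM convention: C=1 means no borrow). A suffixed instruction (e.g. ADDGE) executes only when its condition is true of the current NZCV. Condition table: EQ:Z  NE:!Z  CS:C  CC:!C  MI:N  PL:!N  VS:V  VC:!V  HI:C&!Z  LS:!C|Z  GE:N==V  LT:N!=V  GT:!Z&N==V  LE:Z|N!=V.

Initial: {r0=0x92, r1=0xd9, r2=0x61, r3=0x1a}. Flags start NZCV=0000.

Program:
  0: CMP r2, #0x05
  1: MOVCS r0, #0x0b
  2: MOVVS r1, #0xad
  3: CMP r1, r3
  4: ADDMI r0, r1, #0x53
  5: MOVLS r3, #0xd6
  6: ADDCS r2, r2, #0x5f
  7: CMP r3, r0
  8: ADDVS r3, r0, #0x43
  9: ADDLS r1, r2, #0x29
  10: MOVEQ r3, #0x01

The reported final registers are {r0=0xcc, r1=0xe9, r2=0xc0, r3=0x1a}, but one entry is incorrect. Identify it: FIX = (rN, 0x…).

FIX = (r0, 0x2c)

0: ✓ CMP  NZCV=0010
1: ✓ MOVCS  r0←0x0b
2: · MOVVS
3: ✓ CMP  NZCV=1010
4: ✓ ADDMI  r0←0x2c
5: · MOVLS
6: ✓ ADDCS  r2←0xc0
7: ✓ CMP  NZCV=1000
8: · ADDVS
9: ✓ ADDLS  r1←0xe9
10: · MOVEQ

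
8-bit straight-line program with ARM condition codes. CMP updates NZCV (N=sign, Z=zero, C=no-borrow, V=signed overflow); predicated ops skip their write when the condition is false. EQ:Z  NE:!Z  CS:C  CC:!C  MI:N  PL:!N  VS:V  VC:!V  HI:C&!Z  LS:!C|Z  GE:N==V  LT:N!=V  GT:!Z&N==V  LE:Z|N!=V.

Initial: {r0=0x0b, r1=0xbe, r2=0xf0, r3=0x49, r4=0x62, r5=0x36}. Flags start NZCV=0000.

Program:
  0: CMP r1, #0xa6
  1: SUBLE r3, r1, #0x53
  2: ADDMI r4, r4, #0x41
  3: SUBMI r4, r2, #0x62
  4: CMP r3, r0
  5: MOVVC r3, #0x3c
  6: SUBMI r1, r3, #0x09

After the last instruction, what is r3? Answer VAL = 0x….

VAL = 0x3c

[0] flags=0010 → (cmp)
[1] flags=0010 LE?F → skip
[2] flags=0010 MI?F → skip
[3] flags=0010 MI?F → skip
[4] flags=0010 → (cmp)
[5] flags=0010 VC?T → r3=0x3c
[6] flags=0010 MI?F → skip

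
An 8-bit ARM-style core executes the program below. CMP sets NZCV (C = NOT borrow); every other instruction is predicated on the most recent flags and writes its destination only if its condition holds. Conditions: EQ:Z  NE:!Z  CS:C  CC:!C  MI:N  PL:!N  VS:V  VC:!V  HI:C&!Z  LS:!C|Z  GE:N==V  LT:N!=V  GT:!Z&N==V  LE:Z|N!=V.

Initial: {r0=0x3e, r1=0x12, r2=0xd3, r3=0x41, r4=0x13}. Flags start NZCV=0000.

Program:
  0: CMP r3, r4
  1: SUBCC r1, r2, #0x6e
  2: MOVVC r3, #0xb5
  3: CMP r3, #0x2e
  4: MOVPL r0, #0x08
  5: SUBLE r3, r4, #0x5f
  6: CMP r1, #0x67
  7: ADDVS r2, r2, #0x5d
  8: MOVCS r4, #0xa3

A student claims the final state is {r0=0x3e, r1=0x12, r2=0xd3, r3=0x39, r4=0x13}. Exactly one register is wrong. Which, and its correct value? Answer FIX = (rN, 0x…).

0: ✓ CMP  NZCV=0010
1: · SUBCC
2: ✓ MOVVC  r3←0xb5
3: ✓ CMP  NZCV=1010
4: · MOVPL
5: ✓ SUBLE  r3←0xb4
6: ✓ CMP  NZCV=1000
7: · ADDVS
8: · MOVCS

FIX = (r3, 0xb4)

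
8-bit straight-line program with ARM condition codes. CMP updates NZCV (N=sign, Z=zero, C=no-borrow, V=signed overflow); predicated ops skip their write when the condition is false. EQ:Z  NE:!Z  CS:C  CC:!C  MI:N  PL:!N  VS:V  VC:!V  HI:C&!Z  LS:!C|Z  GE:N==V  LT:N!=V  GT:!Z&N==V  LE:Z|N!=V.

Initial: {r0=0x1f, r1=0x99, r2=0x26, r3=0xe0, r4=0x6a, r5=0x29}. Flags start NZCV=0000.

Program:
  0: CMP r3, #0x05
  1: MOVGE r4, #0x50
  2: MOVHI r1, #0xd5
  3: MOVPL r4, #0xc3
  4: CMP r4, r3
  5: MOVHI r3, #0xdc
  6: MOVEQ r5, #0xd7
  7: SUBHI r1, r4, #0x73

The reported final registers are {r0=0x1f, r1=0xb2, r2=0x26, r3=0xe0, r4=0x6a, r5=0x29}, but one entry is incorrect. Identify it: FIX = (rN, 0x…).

FIX = (r1, 0xd5)

[0] flags=1010 → (cmp)
[1] flags=1010 GE?F → skip
[2] flags=1010 HI?T → r1=0xd5
[3] flags=1010 PL?F → skip
[4] flags=1001 → (cmp)
[5] flags=1001 HI?F → skip
[6] flags=1001 EQ?F → skip
[7] flags=1001 HI?F → skip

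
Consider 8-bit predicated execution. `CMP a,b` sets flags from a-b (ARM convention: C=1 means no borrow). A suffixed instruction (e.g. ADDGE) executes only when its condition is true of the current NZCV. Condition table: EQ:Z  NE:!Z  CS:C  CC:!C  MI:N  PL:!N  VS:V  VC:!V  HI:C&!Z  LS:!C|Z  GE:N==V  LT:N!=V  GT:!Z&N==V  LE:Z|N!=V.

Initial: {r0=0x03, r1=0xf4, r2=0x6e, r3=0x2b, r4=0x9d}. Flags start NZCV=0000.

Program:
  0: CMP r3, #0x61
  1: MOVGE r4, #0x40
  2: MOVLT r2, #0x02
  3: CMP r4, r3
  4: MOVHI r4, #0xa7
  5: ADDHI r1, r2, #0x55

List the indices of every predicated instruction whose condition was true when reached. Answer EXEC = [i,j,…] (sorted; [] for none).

[0] flags=1000 → (cmp)
[1] flags=1000 GE?F → skip
[2] flags=1000 LT?T → r2=0x02
[3] flags=0011 → (cmp)
[4] flags=0011 HI?T → r4=0xa7
[5] flags=0011 HI?T → r1=0x57

EXEC = [2,4,5]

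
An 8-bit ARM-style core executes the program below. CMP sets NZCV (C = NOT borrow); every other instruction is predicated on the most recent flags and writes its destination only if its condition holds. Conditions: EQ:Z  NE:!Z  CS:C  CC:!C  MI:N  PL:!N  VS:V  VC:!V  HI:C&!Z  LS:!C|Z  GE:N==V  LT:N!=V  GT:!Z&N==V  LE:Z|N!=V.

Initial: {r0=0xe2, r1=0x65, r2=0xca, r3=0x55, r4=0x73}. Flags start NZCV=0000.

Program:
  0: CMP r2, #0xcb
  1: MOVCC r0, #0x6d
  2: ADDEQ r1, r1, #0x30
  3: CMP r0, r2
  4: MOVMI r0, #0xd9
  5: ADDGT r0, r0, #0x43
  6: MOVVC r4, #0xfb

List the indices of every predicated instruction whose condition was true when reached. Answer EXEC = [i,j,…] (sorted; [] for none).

0: ✓ CMP  NZCV=1000
1: ✓ MOVCC  r0←0x6d
2: · ADDEQ
3: ✓ CMP  NZCV=1001
4: ✓ MOVMI  r0←0xd9
5: ✓ ADDGT  r0←0x1c
6: · MOVVC

EXEC = [1,4,5]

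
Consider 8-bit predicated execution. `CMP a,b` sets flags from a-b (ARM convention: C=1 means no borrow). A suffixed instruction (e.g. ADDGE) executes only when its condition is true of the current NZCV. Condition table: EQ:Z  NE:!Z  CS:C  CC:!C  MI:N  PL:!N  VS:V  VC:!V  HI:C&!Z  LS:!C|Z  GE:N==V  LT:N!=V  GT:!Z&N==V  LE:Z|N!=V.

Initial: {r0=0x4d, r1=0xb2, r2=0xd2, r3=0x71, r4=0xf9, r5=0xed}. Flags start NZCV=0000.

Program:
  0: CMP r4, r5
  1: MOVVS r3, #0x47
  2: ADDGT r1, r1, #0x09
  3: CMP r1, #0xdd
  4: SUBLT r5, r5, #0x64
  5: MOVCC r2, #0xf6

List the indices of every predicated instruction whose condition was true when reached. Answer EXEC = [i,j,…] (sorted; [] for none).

EXEC = [2,4,5]

[0] flags=0010 → (cmp)
[1] flags=0010 VS?F → skip
[2] flags=0010 GT?T → r1=0xbb
[3] flags=1000 → (cmp)
[4] flags=1000 LT?T → r5=0x89
[5] flags=1000 CC?T → r2=0xf6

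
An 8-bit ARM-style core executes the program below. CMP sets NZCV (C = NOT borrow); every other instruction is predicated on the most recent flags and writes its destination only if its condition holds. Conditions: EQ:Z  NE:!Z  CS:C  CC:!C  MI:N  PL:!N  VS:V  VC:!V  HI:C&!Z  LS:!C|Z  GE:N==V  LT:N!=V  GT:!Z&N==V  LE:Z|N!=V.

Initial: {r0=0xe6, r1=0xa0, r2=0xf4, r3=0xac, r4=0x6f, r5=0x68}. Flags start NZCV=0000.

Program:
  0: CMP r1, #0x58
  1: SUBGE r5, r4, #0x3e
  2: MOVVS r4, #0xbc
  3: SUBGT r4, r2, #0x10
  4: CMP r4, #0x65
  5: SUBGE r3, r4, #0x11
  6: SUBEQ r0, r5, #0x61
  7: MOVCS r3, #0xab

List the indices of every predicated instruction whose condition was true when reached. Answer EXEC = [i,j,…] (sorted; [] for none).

0: ✓ CMP  NZCV=0011
1: · SUBGE
2: ✓ MOVVS  r4←0xbc
3: · SUBGT
4: ✓ CMP  NZCV=0011
5: · SUBGE
6: · SUBEQ
7: ✓ MOVCS  r3←0xab

EXEC = [2,7]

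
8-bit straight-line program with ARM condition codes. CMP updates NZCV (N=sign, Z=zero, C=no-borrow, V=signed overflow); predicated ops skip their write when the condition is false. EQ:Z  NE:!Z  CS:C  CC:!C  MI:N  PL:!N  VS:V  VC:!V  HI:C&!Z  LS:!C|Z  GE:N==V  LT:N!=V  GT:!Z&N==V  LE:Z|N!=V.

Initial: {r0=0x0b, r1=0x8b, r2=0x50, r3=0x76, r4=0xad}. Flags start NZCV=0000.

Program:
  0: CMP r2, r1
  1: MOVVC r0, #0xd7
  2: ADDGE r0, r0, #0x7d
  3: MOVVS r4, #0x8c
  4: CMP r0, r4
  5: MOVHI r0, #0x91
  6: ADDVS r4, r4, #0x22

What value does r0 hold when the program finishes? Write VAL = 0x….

[0] flags=1001 → (cmp)
[1] flags=1001 VC?F → skip
[2] flags=1001 GE?T → r0=0x88
[3] flags=1001 VS?T → r4=0x8c
[4] flags=1000 → (cmp)
[5] flags=1000 HI?F → skip
[6] flags=1000 VS?F → skip

VAL = 0x88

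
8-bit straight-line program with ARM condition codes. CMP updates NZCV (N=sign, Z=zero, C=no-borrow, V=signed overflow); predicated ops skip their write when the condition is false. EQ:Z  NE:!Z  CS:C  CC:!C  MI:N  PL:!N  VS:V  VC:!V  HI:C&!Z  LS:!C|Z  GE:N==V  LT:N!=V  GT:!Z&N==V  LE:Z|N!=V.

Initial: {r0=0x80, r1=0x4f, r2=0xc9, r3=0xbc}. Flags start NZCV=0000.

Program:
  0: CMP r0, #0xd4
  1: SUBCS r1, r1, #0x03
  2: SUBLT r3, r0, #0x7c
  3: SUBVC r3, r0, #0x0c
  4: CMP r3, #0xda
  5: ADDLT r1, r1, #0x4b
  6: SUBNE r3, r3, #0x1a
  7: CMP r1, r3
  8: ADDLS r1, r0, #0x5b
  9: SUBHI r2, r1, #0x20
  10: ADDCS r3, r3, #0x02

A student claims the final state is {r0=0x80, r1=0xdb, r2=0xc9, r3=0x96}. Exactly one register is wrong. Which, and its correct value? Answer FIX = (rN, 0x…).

FIX = (r3, 0x5a)

0: ✓ CMP  NZCV=1000
1: · SUBCS
2: ✓ SUBLT  r3←0x04
3: ✓ SUBVC  r3←0x74
4: ✓ CMP  NZCV=1001
5: · ADDLT
6: ✓ SUBNE  r3←0x5a
7: ✓ CMP  NZCV=1000
8: ✓ ADDLS  r1←0xdb
9: · SUBHI
10: · ADDCS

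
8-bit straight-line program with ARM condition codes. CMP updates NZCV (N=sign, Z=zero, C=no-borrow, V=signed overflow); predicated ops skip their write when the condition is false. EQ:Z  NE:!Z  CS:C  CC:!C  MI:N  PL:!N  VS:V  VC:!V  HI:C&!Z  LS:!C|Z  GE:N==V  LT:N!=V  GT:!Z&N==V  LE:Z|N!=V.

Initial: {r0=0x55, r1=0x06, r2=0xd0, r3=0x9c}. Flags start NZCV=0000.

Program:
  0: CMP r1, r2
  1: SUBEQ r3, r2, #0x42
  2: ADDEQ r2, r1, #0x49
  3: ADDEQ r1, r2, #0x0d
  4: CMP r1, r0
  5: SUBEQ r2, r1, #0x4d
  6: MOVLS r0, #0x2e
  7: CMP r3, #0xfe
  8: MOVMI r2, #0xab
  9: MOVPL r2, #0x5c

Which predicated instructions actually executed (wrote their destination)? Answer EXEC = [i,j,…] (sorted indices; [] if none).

[0] flags=0000 → (cmp)
[1] flags=0000 EQ?F → skip
[2] flags=0000 EQ?F → skip
[3] flags=0000 EQ?F → skip
[4] flags=1000 → (cmp)
[5] flags=1000 EQ?F → skip
[6] flags=1000 LS?T → r0=0x2e
[7] flags=1000 → (cmp)
[8] flags=1000 MI?T → r2=0xab
[9] flags=1000 PL?F → skip

EXEC = [6,8]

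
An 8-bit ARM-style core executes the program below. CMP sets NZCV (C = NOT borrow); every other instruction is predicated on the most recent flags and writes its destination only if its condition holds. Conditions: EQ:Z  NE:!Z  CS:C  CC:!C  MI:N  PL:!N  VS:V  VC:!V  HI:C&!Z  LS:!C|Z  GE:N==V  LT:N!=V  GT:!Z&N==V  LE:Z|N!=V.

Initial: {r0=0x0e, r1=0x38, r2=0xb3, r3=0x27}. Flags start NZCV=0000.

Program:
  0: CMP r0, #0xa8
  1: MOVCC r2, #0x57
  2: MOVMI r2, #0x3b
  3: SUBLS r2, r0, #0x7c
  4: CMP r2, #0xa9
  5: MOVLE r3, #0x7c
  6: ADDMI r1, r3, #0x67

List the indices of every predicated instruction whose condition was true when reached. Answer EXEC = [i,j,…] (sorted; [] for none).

[0] flags=0000 → (cmp)
[1] flags=0000 CC?T → r2=0x57
[2] flags=0000 MI?F → skip
[3] flags=0000 LS?T → r2=0x92
[4] flags=1000 → (cmp)
[5] flags=1000 LE?T → r3=0x7c
[6] flags=1000 MI?T → r1=0xe3

EXEC = [1,3,5,6]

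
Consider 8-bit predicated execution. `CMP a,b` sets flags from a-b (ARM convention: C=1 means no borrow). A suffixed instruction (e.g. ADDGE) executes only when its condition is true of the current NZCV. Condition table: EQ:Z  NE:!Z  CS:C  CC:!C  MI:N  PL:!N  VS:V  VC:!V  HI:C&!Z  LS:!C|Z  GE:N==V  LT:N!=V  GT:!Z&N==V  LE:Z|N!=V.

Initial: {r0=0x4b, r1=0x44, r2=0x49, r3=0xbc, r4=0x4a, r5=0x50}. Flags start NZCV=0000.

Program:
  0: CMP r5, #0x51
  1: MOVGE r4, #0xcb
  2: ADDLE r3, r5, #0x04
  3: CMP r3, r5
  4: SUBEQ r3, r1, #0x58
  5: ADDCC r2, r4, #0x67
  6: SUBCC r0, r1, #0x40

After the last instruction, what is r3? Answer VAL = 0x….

0: ✓ CMP  NZCV=1000
1: · MOVGE
2: ✓ ADDLE  r3←0x54
3: ✓ CMP  NZCV=0010
4: · SUBEQ
5: · ADDCC
6: · SUBCC

VAL = 0x54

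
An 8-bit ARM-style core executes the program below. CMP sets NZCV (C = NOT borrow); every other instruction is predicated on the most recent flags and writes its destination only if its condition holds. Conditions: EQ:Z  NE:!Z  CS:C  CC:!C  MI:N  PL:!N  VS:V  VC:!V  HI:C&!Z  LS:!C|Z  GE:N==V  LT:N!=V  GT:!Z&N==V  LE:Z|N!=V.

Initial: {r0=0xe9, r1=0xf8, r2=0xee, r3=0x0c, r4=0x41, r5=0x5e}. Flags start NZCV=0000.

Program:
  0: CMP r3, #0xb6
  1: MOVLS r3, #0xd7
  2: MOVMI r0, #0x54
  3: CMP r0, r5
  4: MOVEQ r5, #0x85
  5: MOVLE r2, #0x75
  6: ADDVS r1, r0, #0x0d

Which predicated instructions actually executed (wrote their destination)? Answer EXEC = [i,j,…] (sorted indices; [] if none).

[0] flags=0000 → (cmp)
[1] flags=0000 LS?T → r3=0xd7
[2] flags=0000 MI?F → skip
[3] flags=1010 → (cmp)
[4] flags=1010 EQ?F → skip
[5] flags=1010 LE?T → r2=0x75
[6] flags=1010 VS?F → skip

EXEC = [1,5]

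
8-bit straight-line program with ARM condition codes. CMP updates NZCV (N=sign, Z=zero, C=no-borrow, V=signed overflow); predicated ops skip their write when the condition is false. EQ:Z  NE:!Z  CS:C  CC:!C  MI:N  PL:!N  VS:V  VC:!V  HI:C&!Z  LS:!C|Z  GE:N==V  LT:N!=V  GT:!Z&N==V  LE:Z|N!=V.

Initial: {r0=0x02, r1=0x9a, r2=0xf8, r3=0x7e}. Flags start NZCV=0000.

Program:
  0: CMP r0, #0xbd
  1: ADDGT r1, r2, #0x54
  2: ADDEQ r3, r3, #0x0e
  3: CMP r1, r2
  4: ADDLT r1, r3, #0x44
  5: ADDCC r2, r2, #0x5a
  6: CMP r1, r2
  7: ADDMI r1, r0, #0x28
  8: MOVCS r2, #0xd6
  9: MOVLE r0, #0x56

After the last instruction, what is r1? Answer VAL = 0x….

[0] flags=0000 → (cmp)
[1] flags=0000 GT?T → r1=0x4c
[2] flags=0000 EQ?F → skip
[3] flags=0000 → (cmp)
[4] flags=0000 LT?F → skip
[5] flags=0000 CC?T → r2=0x52
[6] flags=1000 → (cmp)
[7] flags=1000 MI?T → r1=0x2a
[8] flags=1000 CS?F → skip
[9] flags=1000 LE?T → r0=0x56

VAL = 0x2a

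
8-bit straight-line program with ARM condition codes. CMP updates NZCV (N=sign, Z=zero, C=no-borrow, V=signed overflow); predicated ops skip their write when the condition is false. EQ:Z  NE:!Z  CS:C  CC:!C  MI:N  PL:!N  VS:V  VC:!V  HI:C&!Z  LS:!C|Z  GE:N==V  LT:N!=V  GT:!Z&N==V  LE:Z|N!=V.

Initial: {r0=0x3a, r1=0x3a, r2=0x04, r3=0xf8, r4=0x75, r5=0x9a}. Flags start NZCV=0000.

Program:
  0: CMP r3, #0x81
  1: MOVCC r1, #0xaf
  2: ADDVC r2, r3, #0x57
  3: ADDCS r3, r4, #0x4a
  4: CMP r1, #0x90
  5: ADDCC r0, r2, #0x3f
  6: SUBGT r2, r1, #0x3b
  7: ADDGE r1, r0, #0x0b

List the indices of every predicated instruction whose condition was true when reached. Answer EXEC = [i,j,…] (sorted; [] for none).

[0] flags=0010 → (cmp)
[1] flags=0010 CC?F → skip
[2] flags=0010 VC?T → r2=0x4f
[3] flags=0010 CS?T → r3=0xbf
[4] flags=1001 → (cmp)
[5] flags=1001 CC?T → r0=0x8e
[6] flags=1001 GT?T → r2=0xff
[7] flags=1001 GE?T → r1=0x99

EXEC = [2,3,5,6,7]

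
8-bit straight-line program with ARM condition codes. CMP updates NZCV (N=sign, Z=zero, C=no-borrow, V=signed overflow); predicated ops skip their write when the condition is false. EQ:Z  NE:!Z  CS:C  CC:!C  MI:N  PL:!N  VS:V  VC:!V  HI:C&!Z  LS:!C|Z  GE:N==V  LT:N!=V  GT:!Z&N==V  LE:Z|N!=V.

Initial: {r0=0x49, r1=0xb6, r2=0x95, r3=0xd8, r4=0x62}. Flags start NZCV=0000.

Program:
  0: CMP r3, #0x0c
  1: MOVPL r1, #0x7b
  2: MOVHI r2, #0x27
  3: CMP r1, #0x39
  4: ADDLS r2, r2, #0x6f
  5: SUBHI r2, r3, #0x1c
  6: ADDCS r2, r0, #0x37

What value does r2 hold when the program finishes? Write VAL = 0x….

0: ✓ CMP  NZCV=1010
1: · MOVPL
2: ✓ MOVHI  r2←0x27
3: ✓ CMP  NZCV=0011
4: · ADDLS
5: ✓ SUBHI  r2←0xbc
6: ✓ ADDCS  r2←0x80

VAL = 0x80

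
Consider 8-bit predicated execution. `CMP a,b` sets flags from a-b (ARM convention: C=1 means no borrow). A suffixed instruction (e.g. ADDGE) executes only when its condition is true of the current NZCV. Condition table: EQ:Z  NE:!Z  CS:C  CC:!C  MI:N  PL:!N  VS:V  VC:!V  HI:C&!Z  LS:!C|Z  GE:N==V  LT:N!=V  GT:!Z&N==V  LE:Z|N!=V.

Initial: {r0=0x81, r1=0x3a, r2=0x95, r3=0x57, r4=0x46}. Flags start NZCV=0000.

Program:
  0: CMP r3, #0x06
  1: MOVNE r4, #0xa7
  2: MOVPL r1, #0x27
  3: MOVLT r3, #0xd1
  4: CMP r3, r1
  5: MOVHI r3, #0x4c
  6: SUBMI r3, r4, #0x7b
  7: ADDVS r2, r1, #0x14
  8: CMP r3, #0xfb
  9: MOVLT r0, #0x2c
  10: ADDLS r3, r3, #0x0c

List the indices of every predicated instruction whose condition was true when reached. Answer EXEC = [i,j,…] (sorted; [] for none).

EXEC = [1,2,5,10]

0: ✓ CMP  NZCV=0010
1: ✓ MOVNE  r4←0xa7
2: ✓ MOVPL  r1←0x27
3: · MOVLT
4: ✓ CMP  NZCV=0010
5: ✓ MOVHI  r3←0x4c
6: · SUBMI
7: · ADDVS
8: ✓ CMP  NZCV=0000
9: · MOVLT
10: ✓ ADDLS  r3←0x58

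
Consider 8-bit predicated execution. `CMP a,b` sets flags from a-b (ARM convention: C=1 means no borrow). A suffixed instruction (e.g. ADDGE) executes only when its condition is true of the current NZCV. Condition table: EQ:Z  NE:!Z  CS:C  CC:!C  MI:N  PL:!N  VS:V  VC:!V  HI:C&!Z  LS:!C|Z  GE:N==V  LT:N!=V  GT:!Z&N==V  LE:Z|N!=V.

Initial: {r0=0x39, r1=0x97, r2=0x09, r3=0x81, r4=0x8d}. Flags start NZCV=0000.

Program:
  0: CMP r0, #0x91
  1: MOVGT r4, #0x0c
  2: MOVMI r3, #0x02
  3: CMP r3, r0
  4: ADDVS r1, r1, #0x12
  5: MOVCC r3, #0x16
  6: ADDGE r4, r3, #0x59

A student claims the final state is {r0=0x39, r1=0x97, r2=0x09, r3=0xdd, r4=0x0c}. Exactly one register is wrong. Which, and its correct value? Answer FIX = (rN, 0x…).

FIX = (r3, 0x16)

[0] flags=1001 → (cmp)
[1] flags=1001 GT?T → r4=0x0c
[2] flags=1001 MI?T → r3=0x02
[3] flags=1000 → (cmp)
[4] flags=1000 VS?F → skip
[5] flags=1000 CC?T → r3=0x16
[6] flags=1000 GE?F → skip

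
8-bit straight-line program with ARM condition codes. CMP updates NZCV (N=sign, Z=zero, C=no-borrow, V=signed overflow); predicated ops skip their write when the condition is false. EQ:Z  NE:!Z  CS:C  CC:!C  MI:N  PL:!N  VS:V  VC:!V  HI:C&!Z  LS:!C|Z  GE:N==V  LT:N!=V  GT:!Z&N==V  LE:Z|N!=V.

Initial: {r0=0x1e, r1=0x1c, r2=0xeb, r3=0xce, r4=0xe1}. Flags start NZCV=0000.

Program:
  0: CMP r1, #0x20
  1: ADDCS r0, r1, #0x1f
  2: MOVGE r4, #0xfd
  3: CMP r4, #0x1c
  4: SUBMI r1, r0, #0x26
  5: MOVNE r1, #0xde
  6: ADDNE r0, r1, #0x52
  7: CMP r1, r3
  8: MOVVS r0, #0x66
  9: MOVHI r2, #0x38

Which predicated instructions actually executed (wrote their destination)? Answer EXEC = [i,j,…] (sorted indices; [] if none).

EXEC = [4,5,6,9]

0: ✓ CMP  NZCV=1000
1: · ADDCS
2: · MOVGE
3: ✓ CMP  NZCV=1010
4: ✓ SUBMI  r1←0xf8
5: ✓ MOVNE  r1←0xde
6: ✓ ADDNE  r0←0x30
7: ✓ CMP  NZCV=0010
8: · MOVVS
9: ✓ MOVHI  r2←0x38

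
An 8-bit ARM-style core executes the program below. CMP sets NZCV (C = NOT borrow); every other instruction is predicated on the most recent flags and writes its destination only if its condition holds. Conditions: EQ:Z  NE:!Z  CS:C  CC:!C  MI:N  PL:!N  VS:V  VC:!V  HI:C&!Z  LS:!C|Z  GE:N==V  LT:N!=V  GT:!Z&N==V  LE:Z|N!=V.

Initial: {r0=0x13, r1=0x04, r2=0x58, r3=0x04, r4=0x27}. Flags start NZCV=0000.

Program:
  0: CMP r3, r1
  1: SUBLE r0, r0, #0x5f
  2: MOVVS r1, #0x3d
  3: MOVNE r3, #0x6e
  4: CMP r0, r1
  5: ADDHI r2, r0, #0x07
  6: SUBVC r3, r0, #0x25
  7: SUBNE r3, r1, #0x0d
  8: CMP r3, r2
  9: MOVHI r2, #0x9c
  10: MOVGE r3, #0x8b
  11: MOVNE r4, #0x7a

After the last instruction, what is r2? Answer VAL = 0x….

0: ✓ CMP  NZCV=0110
1: ✓ SUBLE  r0←0xb4
2: · MOVVS
3: · MOVNE
4: ✓ CMP  NZCV=1010
5: ✓ ADDHI  r2←0xbb
6: ✓ SUBVC  r3←0x8f
7: ✓ SUBNE  r3←0xf7
8: ✓ CMP  NZCV=0010
9: ✓ MOVHI  r2←0x9c
10: ✓ MOVGE  r3←0x8b
11: ✓ MOVNE  r4←0x7a

VAL = 0x9c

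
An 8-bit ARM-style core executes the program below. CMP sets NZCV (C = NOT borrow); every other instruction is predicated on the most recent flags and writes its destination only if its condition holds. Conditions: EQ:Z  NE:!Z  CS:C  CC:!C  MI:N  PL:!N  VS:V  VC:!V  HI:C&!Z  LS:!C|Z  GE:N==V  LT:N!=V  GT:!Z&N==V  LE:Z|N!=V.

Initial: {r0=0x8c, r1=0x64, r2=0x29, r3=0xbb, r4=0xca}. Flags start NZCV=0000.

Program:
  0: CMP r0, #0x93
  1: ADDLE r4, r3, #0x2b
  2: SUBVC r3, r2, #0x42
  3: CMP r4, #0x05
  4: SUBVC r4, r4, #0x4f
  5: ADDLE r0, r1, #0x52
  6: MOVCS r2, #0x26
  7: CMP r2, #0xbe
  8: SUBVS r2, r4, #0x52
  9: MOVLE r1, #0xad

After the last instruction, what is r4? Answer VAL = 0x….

VAL = 0x97

[0] flags=1000 → (cmp)
[1] flags=1000 LE?T → r4=0xe6
[2] flags=1000 VC?T → r3=0xe7
[3] flags=1010 → (cmp)
[4] flags=1010 VC?T → r4=0x97
[5] flags=1010 LE?T → r0=0xb6
[6] flags=1010 CS?T → r2=0x26
[7] flags=0000 → (cmp)
[8] flags=0000 VS?F → skip
[9] flags=0000 LE?F → skip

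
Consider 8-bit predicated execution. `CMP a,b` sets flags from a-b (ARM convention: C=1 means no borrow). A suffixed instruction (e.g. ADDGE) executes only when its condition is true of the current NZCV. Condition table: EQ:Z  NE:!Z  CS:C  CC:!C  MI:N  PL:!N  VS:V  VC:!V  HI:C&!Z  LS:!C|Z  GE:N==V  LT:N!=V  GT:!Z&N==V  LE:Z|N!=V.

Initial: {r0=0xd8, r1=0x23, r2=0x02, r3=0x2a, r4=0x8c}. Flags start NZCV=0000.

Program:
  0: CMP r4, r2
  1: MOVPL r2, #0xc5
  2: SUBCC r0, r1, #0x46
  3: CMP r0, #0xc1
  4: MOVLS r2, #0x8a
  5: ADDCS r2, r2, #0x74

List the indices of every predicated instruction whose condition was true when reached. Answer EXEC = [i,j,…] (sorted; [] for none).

[0] flags=1010 → (cmp)
[1] flags=1010 PL?F → skip
[2] flags=1010 CC?F → skip
[3] flags=0010 → (cmp)
[4] flags=0010 LS?F → skip
[5] flags=0010 CS?T → r2=0x76

EXEC = [5]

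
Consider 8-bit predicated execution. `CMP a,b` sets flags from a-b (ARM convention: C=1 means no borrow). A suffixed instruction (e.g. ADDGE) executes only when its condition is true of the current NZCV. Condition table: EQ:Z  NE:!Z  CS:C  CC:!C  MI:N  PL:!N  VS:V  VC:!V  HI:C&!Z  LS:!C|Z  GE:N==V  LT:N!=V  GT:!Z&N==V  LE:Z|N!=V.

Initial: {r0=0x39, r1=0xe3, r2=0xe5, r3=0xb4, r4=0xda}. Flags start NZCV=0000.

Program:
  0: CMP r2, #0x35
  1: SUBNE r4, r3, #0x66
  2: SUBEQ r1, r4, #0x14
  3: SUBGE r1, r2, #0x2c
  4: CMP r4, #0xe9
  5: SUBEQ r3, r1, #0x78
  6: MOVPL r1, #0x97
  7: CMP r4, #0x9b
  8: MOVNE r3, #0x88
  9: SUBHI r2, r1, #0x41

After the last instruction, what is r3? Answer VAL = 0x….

VAL = 0x88

[0] flags=1010 → (cmp)
[1] flags=1010 NE?T → r4=0x4e
[2] flags=1010 EQ?F → skip
[3] flags=1010 GE?F → skip
[4] flags=0000 → (cmp)
[5] flags=0000 EQ?F → skip
[6] flags=0000 PL?T → r1=0x97
[7] flags=1001 → (cmp)
[8] flags=1001 NE?T → r3=0x88
[9] flags=1001 HI?F → skip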